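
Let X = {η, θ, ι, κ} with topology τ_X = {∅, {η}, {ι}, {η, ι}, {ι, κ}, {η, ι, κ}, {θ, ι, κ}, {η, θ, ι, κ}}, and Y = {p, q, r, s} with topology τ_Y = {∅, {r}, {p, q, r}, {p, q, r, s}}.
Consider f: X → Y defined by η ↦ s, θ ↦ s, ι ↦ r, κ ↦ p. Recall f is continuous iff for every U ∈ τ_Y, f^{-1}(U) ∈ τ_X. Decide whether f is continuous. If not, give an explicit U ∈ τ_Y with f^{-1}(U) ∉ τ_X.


f IS continuous.

Compute f^{-1}(U) for each U ∈ τ_Y:
  U = ∅: f^{-1}(U) = ∅ ∈ τ_X ✓.
  U = {r}: f^{-1}(U) = {ι} ∈ τ_X ✓.
  U = {p, q, r}: f^{-1}(U) = {ι, κ} ∈ τ_X ✓.
  U = {p, q, r, s}: f^{-1}(U) = {η, θ, ι, κ} ∈ τ_X ✓.
Every preimage lies in τ_X, so f IS continuous.


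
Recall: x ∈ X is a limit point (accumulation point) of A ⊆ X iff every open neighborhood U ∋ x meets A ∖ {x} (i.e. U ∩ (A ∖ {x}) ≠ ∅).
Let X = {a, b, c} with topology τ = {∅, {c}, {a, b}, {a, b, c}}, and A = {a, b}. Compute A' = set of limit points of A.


A' = {a, b}

For each x ∈ X, list the open sets U ∈ τ with x ∈ U, then check whether U ∩ (A ∖ {x}) ≠ ∅ for every such U.
  x = a: opens ∋ x are {a, b}, {a, b, c}; each meets A ∖ {a}, so x IS a limit point.
  x = b: opens ∋ x are {a, b}, {a, b, c}; each meets A ∖ {b}, so x IS a limit point.
  x = c: open {c} ∋ x has {c} ∩ (A ∖ {c}) = ∅, so x is NOT a limit point.
Collecting: A' = {a, b}.


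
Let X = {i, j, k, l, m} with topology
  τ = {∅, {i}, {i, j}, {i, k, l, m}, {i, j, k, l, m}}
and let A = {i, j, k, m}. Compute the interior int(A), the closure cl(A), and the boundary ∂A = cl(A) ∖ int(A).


int(A) = {i, j}, cl(A) = {i, j, k, l, m}, ∂A = {k, l, m}.

Closed sets in (X, τ) are complements of opens:
  closed(X, τ) = {∅, {j}, {k, l, m}, {j, k, l, m}, {i, j, k, l, m}}.
int(A) = ⋃ {U ∈ τ : U ⊆ A}. Opens contained in A: ∅, {i}, {i, j}.
Taking the union of these: int(A) = {i, j}.
cl(A) = ⋂ {C closed : A ⊆ C}. Closed sets containing A: {i, j, k, l, m}.
Intersecting these: cl(A) = {i, j, k, l, m}.
∂A = cl(A) ∖ int(A) = {i, j, k, l, m} ∖ {i, j} = {k, l, m}.


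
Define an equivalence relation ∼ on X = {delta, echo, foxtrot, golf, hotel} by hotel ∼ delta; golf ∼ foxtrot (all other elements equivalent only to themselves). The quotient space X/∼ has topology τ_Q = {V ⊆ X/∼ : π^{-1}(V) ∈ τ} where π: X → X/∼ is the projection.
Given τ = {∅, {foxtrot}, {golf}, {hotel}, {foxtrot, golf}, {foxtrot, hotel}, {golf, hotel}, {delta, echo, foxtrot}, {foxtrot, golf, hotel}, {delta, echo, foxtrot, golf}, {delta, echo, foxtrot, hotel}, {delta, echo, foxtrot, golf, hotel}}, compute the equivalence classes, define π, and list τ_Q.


X/∼ = {[delta=hotel], [echo], [foxtrot=golf]}; |τ_Q| = 3.

Equivalence classes: [delta=hotel], [echo], [foxtrot=golf].
Quotient map π: X → X/∼ sends delta ↦ [delta=hotel], echo ↦ [echo], foxtrot ↦ [foxtrot=golf], golf ↦ [foxtrot=golf], hotel ↦ [delta=hotel].
For each subset V ⊆ X/∼, compute π^{-1}(V) ⊆ X and check whether π^{-1}(V) ∈ τ. V is open in τ_Q iff π^{-1}(V) ∈ τ.
  V = {}: π^{-1}(V) = ∅ ∈ τ ✓.
  V = {[delta=hotel]}: π^{-1}(V) = {delta, hotel} ∉ τ ✗.
  V = {[echo]}: π^{-1}(V) = {echo} ∉ τ ✗.
  V = {[delta=hotel], [echo]}: π^{-1}(V) = {delta, echo, hotel} ∉ τ ✗.
  V = {[foxtrot=golf]}: π^{-1}(V) = {foxtrot, golf} ∈ τ ✓.
  V = {[delta=hotel], [foxtrot=golf]}: π^{-1}(V) = {delta, foxtrot, golf, hotel} ∉ τ ✗.
  V = {[echo], [foxtrot=golf]}: π^{-1}(V) = {echo, foxtrot, golf} ∉ τ ✗.
  V = {[delta=hotel], [echo], [foxtrot=golf]}: π^{-1}(V) = {delta, echo, foxtrot, golf, hotel} ∈ τ ✓.
Open sets in the quotient: τ_Q = {{}, {[foxtrot=golf]}, {[delta=hotel], [echo], [foxtrot=golf]}} (3 elements).


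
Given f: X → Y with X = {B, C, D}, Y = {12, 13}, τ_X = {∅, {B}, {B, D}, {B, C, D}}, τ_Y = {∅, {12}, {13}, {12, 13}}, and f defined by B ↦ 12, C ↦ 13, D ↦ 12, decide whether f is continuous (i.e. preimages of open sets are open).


f is NOT continuous.

Compute f^{-1}(U) for each U ∈ τ_Y:
  U = ∅: f^{-1}(U) = ∅ ∈ τ_X ✓.
  U = {12}: f^{-1}(U) = {B, D} ∈ τ_X ✓.
  U = {13}: f^{-1}(U) = {C} ∉ τ_X ✗.
  U = {12, 13}: f^{-1}(U) = {B, C, D} ∈ τ_X ✓.
Found U = {13} with f^{-1}(U) = {C} not in τ_X. Therefore f is NOT continuous.


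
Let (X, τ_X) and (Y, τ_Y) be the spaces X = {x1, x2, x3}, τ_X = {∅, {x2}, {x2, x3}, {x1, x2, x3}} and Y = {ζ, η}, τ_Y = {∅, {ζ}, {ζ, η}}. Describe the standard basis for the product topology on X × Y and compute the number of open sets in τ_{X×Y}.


Basis B = {∅ × ∅, {x2} × {ζ}, {x2} × {ζ, η}, {x2, x3} × {ζ}, {x1, x2, x3} × {ζ}, {x2, x3} × {ζ, η}, {x1, x2, x3} × {ζ, η}}; |τ_{X×Y}| = 10.

Enumerate products U × V with U ∈ τ_X, V ∈ τ_Y (deduplicated):
  ∅ × ∅ = {} (∅)
  {x2} × {ζ} = {(x2,ζ)}
  {x2} × {ζ, η} = {(x2,ζ), (x2,η)}
  {x2, x3} × {ζ} = {(x2,ζ), (x3,ζ)}
  {x1, x2, x3} × {ζ} = {(x1,ζ), (x2,ζ), (x3,ζ)}
  {x2, x3} × {ζ, η} = {(x2,ζ), (x2,η), (x3,ζ), (x3,η)}
  {x1, x2, x3} × {ζ, η} = {(x1,ζ), (x1,η), (x2,ζ), (x2,η), (x3,ζ), (x3,η)}
These 7 distinct sets form the basis B.
Close under arbitrary unions to get τ_{X×Y}; counting gives |τ_{X×Y}| = 10.


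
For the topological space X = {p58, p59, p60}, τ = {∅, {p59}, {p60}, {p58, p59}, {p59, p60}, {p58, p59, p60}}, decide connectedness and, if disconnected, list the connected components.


(X, τ) is disconnected; components = [{p60}, {p58, p59}].

Find clopen sets (U ∈ τ with X ∖ U ∈ τ):
  U = ∅, X ∖ U = {p58, p59, p60} — both open, so U is clopen.
  U = {p60}, X ∖ U = {p58, p59} — both open, so U is clopen.
  U = {p58, p59}, X ∖ U = {p60} — both open, so U is clopen.
  U = {p58, p59, p60}, X ∖ U = ∅ — both open, so U is clopen.
Nontrivial clopen(s) exist: e.g. {p58, p59}. So (X, τ) is disconnected.
Compute connected components by grouping points that agree on all clopens:
  component: {p60}
  component: {p58, p59}


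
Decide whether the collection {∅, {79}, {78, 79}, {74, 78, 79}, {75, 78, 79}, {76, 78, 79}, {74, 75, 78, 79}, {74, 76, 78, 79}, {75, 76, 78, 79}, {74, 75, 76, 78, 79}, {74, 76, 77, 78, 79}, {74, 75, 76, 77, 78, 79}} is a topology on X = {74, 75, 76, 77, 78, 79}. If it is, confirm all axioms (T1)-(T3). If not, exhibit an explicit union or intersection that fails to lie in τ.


τ IS a topology on X.

Axiom (T1): ∅ ∈ τ? Yes; X ∈ τ? Yes.
Axiom (T2/T3): check pairwise unions and intersections of members of τ.
All pairwise intersections and unions checked — each lies in τ. Therefore τ satisfies (T1), (T2), (T3): it IS a topology on X.


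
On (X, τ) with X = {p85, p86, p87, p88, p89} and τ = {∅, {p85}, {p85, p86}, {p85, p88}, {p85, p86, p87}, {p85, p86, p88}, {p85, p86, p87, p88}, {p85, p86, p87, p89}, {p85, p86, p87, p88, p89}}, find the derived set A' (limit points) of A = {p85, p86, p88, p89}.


A' = {p86, p87, p88, p89}

For each x ∈ X, list the open sets U ∈ τ with x ∈ U, then check whether U ∩ (A ∖ {x}) ≠ ∅ for every such U.
  x = p85: open {p85} ∋ x has {p85} ∩ (A ∖ {p85}) = ∅, so x is NOT a limit point.
  x = p86: opens ∋ x are {p85, p86}, {p85, p86, p87}, {p85, p86, p88}, {p85, p86, p87, p88}, {p85, p86, p87, p89}, {p85, p86, p87, p88, p89}; each meets A ∖ {p86}, so x IS a limit point.
  x = p87: opens ∋ x are {p85, p86, p87}, {p85, p86, p87, p88}, {p85, p86, p87, p89}, {p85, p86, p87, p88, p89}; each meets A ∖ {p87}, so x IS a limit point.
  x = p88: opens ∋ x are {p85, p88}, {p85, p86, p88}, {p85, p86, p87, p88}, {p85, p86, p87, p88, p89}; each meets A ∖ {p88}, so x IS a limit point.
  x = p89: opens ∋ x are {p85, p86, p87, p89}, {p85, p86, p87, p88, p89}; each meets A ∖ {p89}, so x IS a limit point.
Collecting: A' = {p86, p87, p88, p89}.


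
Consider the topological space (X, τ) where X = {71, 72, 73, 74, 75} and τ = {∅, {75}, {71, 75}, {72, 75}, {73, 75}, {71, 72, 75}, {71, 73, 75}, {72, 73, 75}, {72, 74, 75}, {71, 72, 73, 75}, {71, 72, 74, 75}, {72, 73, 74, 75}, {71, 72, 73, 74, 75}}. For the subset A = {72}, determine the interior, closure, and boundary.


int(A) = ∅, cl(A) = {72, 74}, ∂A = {72, 74}.

Closed sets in (X, τ) are complements of opens:
  closed(X, τ) = {∅, {71}, {73}, {74}, {71, 73}, {71, 74}, {72, 74}, {73, 74}, {71, 72, 74}, {71, 73, 74}, {72, 73, 74}, {71, 72, 73, 74}, {71, 72, 73, 74, 75}}.
int(A) = ⋃ {U ∈ τ : U ⊆ A}. Opens contained in A: ∅.
Taking the union of these: int(A) = ∅.
cl(A) = ⋂ {C closed : A ⊆ C}. Closed sets containing A: {72, 74}, {71, 72, 74}, {72, 73, 74}, {71, 72, 73, 74}, {71, 72, 73, 74, 75}.
Intersecting these: cl(A) = {72, 74}.
∂A = cl(A) ∖ int(A) = {72, 74} ∖ ∅ = {72, 74}.


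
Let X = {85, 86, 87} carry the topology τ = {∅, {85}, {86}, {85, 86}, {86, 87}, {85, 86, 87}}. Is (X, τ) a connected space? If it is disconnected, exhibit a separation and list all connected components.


(X, τ) is disconnected; components = [{85}, {86, 87}].

Find clopen sets (U ∈ τ with X ∖ U ∈ τ):
  U = ∅, X ∖ U = {85, 86, 87} — both open, so U is clopen.
  U = {85}, X ∖ U = {86, 87} — both open, so U is clopen.
  U = {86, 87}, X ∖ U = {85} — both open, so U is clopen.
  U = {85, 86, 87}, X ∖ U = ∅ — both open, so U is clopen.
Nontrivial clopen(s) exist: e.g. {85}. So (X, τ) is disconnected.
Compute connected components by grouping points that agree on all clopens:
  component: {85}
  component: {86, 87}


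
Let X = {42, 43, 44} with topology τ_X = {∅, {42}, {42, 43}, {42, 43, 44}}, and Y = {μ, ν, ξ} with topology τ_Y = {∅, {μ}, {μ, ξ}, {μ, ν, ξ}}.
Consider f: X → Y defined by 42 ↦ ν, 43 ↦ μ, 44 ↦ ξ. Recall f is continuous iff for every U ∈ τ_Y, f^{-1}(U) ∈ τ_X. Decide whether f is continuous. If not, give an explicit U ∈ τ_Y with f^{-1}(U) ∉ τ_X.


f is NOT continuous.

Compute f^{-1}(U) for each U ∈ τ_Y:
  U = ∅: f^{-1}(U) = ∅ ∈ τ_X ✓.
  U = {μ}: f^{-1}(U) = {43} ∉ τ_X ✗.
  U = {μ, ξ}: f^{-1}(U) = {43, 44} ∉ τ_X ✗.
  U = {μ, ν, ξ}: f^{-1}(U) = {42, 43, 44} ∈ τ_X ✓.
Found U = {μ} with f^{-1}(U) = {43} not in τ_X. Therefore f is NOT continuous.


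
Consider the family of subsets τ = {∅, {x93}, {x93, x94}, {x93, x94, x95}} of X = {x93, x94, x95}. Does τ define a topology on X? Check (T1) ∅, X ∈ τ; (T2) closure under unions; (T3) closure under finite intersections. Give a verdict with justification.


τ IS a topology on X.

Axiom (T1): ∅ ∈ τ? Yes; X ∈ τ? Yes.
Axiom (T2/T3): check pairwise unions and intersections of members of τ.
All pairwise intersections and unions checked — each lies in τ. Therefore τ satisfies (T1), (T2), (T3): it IS a topology on X.


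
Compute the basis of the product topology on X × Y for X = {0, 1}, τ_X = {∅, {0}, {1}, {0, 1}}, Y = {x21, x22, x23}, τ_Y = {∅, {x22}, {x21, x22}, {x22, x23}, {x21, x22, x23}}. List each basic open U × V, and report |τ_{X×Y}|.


Basis B = {∅ × ∅, {0} × {x22}, {1} × {x22}, {0} × {x21, x22}, {0} × {x22, x23}, {0, 1} × {x22}, {1} × {x21, x22}, {1} × {x22, x23}, {0} × {x21, x22, x23}, {1} × {x21, x22, x23}, {0, 1} × {x21, x22}, {0, 1} × {x22, x23}, {0, 1} × {x21, x22, x23}}; |τ_{X×Y}| = 25.

Enumerate products U × V with U ∈ τ_X, V ∈ τ_Y (deduplicated):
  ∅ × ∅ = {} (∅)
  {0} × {x22} = {(0,x22)}
  {1} × {x22} = {(1,x22)}
  {0} × {x21, x22} = {(0,x21), (0,x22)}
  {0} × {x22, x23} = {(0,x22), (0,x23)}
  {0, 1} × {x22} = {(0,x22), (1,x22)}
  {1} × {x21, x22} = {(1,x21), (1,x22)}
  {1} × {x22, x23} = {(1,x22), (1,x23)}
  {0} × {x21, x22, x23} = {(0,x21), (0,x22), (0,x23)}
  {1} × {x21, x22, x23} = {(1,x21), (1,x22), (1,x23)}
  {0, 1} × {x21, x22} = {(0,x21), (0,x22), (1,x21), (1,x22)}
  {0, 1} × {x22, x23} = {(0,x22), (0,x23), (1,x22), (1,x23)}
  {0, 1} × {x21, x22, x23} = {(0,x21), (0,x22), (0,x23), (1,x21), (1,x22), (1,x23)}
These 13 distinct sets form the basis B.
Close under arbitrary unions to get τ_{X×Y}; counting gives |τ_{X×Y}| = 25.


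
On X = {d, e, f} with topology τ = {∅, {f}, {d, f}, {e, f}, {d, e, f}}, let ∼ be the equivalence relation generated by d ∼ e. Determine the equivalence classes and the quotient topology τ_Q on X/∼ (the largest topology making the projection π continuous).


X/∼ = {[d=e], [f]}; |τ_Q| = 3.

Equivalence classes: [d=e], [f].
Quotient map π: X → X/∼ sends d ↦ [d=e], e ↦ [d=e], f ↦ [f].
For each subset V ⊆ X/∼, compute π^{-1}(V) ⊆ X and check whether π^{-1}(V) ∈ τ. V is open in τ_Q iff π^{-1}(V) ∈ τ.
  V = {}: π^{-1}(V) = ∅ ∈ τ ✓.
  V = {[d=e]}: π^{-1}(V) = {d, e} ∉ τ ✗.
  V = {[f]}: π^{-1}(V) = {f} ∈ τ ✓.
  V = {[d=e], [f]}: π^{-1}(V) = {d, e, f} ∈ τ ✓.
Open sets in the quotient: τ_Q = {{}, {[f]}, {[d=e], [f]}} (3 elements).


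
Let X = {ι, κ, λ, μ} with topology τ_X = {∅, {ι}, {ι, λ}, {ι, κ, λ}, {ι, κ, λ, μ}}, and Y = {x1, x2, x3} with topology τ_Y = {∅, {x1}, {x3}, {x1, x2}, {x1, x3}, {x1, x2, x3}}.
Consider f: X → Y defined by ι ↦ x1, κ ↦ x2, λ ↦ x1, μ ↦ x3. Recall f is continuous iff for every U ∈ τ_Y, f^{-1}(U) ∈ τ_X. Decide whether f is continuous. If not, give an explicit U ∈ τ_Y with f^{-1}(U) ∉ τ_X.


f is NOT continuous.

Compute f^{-1}(U) for each U ∈ τ_Y:
  U = ∅: f^{-1}(U) = ∅ ∈ τ_X ✓.
  U = {x1}: f^{-1}(U) = {ι, λ} ∈ τ_X ✓.
  U = {x3}: f^{-1}(U) = {μ} ∉ τ_X ✗.
  U = {x1, x2}: f^{-1}(U) = {ι, κ, λ} ∈ τ_X ✓.
  U = {x1, x3}: f^{-1}(U) = {ι, λ, μ} ∉ τ_X ✗.
  U = {x1, x2, x3}: f^{-1}(U) = {ι, κ, λ, μ} ∈ τ_X ✓.
Found U = {x3} with f^{-1}(U) = {μ} not in τ_X. Therefore f is NOT continuous.


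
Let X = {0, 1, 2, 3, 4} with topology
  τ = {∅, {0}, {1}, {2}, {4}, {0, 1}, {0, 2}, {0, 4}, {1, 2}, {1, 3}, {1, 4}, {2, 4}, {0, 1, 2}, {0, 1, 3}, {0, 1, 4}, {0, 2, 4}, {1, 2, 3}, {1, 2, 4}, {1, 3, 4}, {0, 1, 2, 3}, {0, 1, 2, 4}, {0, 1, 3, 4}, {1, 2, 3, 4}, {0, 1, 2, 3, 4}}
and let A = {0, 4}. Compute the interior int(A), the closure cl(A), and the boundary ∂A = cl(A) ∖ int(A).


int(A) = {0, 4}, cl(A) = {0, 4}, ∂A = ∅.

Closed sets in (X, τ) are complements of opens:
  closed(X, τ) = {∅, {0}, {2}, {3}, {4}, {0, 2}, {0, 3}, {0, 4}, {1, 3}, {2, 3}, {2, 4}, {3, 4}, {0, 1, 3}, {0, 2, 3}, {0, 2, 4}, {0, 3, 4}, {1, 2, 3}, {1, 3, 4}, {2, 3, 4}, {0, 1, 2, 3}, {0, 1, 3, 4}, {0, 2, 3, 4}, {1, 2, 3, 4}, {0, 1, 2, 3, 4}}.
int(A) = ⋃ {U ∈ τ : U ⊆ A}. Opens contained in A: ∅, {0}, {4}, {0, 4}.
Taking the union of these: int(A) = {0, 4}.
cl(A) = ⋂ {C closed : A ⊆ C}. Closed sets containing A: {0, 4}, {0, 2, 4}, {0, 3, 4}, {0, 1, 3, 4}, {0, 2, 3, 4}, {0, 1, 2, 3, 4}.
Intersecting these: cl(A) = {0, 4}.
∂A = cl(A) ∖ int(A) = {0, 4} ∖ {0, 4} = ∅.


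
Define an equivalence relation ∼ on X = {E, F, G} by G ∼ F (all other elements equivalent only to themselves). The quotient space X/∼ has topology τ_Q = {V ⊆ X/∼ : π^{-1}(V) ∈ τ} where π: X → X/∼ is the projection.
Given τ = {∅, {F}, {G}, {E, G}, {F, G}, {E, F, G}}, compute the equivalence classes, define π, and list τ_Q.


X/∼ = {[E], [F=G]}; |τ_Q| = 3.

Equivalence classes: [E], [F=G].
Quotient map π: X → X/∼ sends E ↦ [E], F ↦ [F=G], G ↦ [F=G].
For each subset V ⊆ X/∼, compute π^{-1}(V) ⊆ X and check whether π^{-1}(V) ∈ τ. V is open in τ_Q iff π^{-1}(V) ∈ τ.
  V = {}: π^{-1}(V) = ∅ ∈ τ ✓.
  V = {[E]}: π^{-1}(V) = {E} ∉ τ ✗.
  V = {[F=G]}: π^{-1}(V) = {F, G} ∈ τ ✓.
  V = {[E], [F=G]}: π^{-1}(V) = {E, F, G} ∈ τ ✓.
Open sets in the quotient: τ_Q = {{}, {[F=G]}, {[E], [F=G]}} (3 elements).


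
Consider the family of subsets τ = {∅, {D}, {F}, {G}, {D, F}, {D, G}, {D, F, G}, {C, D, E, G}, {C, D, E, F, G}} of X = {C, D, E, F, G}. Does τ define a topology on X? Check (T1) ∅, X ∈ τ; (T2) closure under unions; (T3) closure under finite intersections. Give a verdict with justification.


τ is NOT a topology on X.

Axiom (T1): ∅ ∈ τ? Yes; X ∈ τ? Yes.
Axiom (T2/T3): check pairwise unions and intersections of members of τ.
Counterexample for (T2): {F} ∪ {G} = {F, G} ∉ τ. Therefore τ is NOT a topology.


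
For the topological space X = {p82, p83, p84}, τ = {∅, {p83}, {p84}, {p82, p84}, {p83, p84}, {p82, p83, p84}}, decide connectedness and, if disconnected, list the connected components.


(X, τ) is disconnected; components = [{p83}, {p82, p84}].

Find clopen sets (U ∈ τ with X ∖ U ∈ τ):
  U = ∅, X ∖ U = {p82, p83, p84} — both open, so U is clopen.
  U = {p83}, X ∖ U = {p82, p84} — both open, so U is clopen.
  U = {p82, p84}, X ∖ U = {p83} — both open, so U is clopen.
  U = {p82, p83, p84}, X ∖ U = ∅ — both open, so U is clopen.
Nontrivial clopen(s) exist: e.g. {p82, p84}. So (X, τ) is disconnected.
Compute connected components by grouping points that agree on all clopens:
  component: {p83}
  component: {p82, p84}


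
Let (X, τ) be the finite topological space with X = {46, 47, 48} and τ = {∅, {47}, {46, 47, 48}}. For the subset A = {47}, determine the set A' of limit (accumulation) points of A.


A' = {46, 48}

For each x ∈ X, list the open sets U ∈ τ with x ∈ U, then check whether U ∩ (A ∖ {x}) ≠ ∅ for every such U.
  x = 46: opens ∋ x are {46, 47, 48}; each meets A ∖ {46}, so x IS a limit point.
  x = 47: open {47} ∋ x has {47} ∩ (A ∖ {47}) = ∅, so x is NOT a limit point.
  x = 48: opens ∋ x are {46, 47, 48}; each meets A ∖ {48}, so x IS a limit point.
Collecting: A' = {46, 48}.


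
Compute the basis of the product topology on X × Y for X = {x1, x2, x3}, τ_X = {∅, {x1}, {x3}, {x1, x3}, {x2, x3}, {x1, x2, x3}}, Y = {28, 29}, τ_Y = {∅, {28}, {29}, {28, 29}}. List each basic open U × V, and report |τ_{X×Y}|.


Basis B = {∅ × ∅, {x1} × {28}, {x1} × {29}, {x3} × {28}, {x3} × {29}, {x1} × {28, 29}, {x1, x3} × {28}, {x1, x3} × {29}, {x2, x3} × {28}, {x2, x3} × {29}, {x3} × {28, 29}, {x1, x2, x3} × {28}, {x1, x2, x3} × {29}, {x1, x3} × {28, 29}, {x2, x3} × {28, 29}, {x1, x2, x3} × {28, 29}}; |τ_{X×Y}| = 36.

Enumerate products U × V with U ∈ τ_X, V ∈ τ_Y (deduplicated):
  ∅ × ∅ = {} (∅)
  {x1} × {28} = {(x1,28)}
  {x1} × {29} = {(x1,29)}
  {x3} × {28} = {(x3,28)}
  {x3} × {29} = {(x3,29)}
  {x1} × {28, 29} = {(x1,28), (x1,29)}
  {x1, x3} × {28} = {(x1,28), (x3,28)}
  {x1, x3} × {29} = {(x1,29), (x3,29)}
  {x2, x3} × {28} = {(x2,28), (x3,28)}
  {x2, x3} × {29} = {(x2,29), (x3,29)}
  {x3} × {28, 29} = {(x3,28), (x3,29)}
  {x1, x2, x3} × {28} = {(x1,28), (x2,28), (x3,28)}
  {x1, x2, x3} × {29} = {(x1,29), (x2,29), (x3,29)}
  {x1, x3} × {28, 29} = {(x1,28), (x1,29), (x3,28), (x3,29)}
  {x2, x3} × {28, 29} = {(x2,28), (x2,29), (x3,28), (x3,29)}
  {x1, x2, x3} × {28, 29} = {(x1,28), (x1,29), (x2,28), (x2,29), (x3,28), (x3,29)}
These 16 distinct sets form the basis B.
Close under arbitrary unions to get τ_{X×Y}; counting gives |τ_{X×Y}| = 36.


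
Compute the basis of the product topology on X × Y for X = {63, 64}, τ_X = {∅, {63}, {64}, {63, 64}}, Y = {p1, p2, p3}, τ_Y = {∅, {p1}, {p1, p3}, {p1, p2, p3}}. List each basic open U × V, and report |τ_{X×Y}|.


Basis B = {∅ × ∅, {63} × {p1}, {64} × {p1}, {63} × {p1, p3}, {63, 64} × {p1}, {64} × {p1, p3}, {63} × {p1, p2, p3}, {64} × {p1, p2, p3}, {63, 64} × {p1, p3}, {63, 64} × {p1, p2, p3}}; |τ_{X×Y}| = 16.

Enumerate products U × V with U ∈ τ_X, V ∈ τ_Y (deduplicated):
  ∅ × ∅ = {} (∅)
  {63} × {p1} = {(63,p1)}
  {64} × {p1} = {(64,p1)}
  {63} × {p1, p3} = {(63,p1), (63,p3)}
  {63, 64} × {p1} = {(63,p1), (64,p1)}
  {64} × {p1, p3} = {(64,p1), (64,p3)}
  {63} × {p1, p2, p3} = {(63,p1), (63,p2), (63,p3)}
  {64} × {p1, p2, p3} = {(64,p1), (64,p2), (64,p3)}
  {63, 64} × {p1, p3} = {(63,p1), (63,p3), (64,p1), (64,p3)}
  {63, 64} × {p1, p2, p3} = {(63,p1), (63,p2), (63,p3), (64,p1), (64,p2), (64,p3)}
These 10 distinct sets form the basis B.
Close under arbitrary unions to get τ_{X×Y}; counting gives |τ_{X×Y}| = 16.


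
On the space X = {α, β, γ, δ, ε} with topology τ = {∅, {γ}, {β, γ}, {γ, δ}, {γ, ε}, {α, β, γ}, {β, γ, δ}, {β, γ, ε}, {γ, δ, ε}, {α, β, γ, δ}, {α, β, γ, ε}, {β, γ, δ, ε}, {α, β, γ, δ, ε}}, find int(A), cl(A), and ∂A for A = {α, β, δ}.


int(A) = ∅, cl(A) = {α, β, δ}, ∂A = {α, β, δ}.

Closed sets in (X, τ) are complements of opens:
  closed(X, τ) = {∅, {α}, {δ}, {ε}, {α, β}, {α, δ}, {α, ε}, {δ, ε}, {α, β, δ}, {α, β, ε}, {α, δ, ε}, {α, β, δ, ε}, {α, β, γ, δ, ε}}.
int(A) = ⋃ {U ∈ τ : U ⊆ A}. Opens contained in A: ∅.
Taking the union of these: int(A) = ∅.
cl(A) = ⋂ {C closed : A ⊆ C}. Closed sets containing A: {α, β, δ}, {α, β, δ, ε}, {α, β, γ, δ, ε}.
Intersecting these: cl(A) = {α, β, δ}.
∂A = cl(A) ∖ int(A) = {α, β, δ} ∖ ∅ = {α, β, δ}.


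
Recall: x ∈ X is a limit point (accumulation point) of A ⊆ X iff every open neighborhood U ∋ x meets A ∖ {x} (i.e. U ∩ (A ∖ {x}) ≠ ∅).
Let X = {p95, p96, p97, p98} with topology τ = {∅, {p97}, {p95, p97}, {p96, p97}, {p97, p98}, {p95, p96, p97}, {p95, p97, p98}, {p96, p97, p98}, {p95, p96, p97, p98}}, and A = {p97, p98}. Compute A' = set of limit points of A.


A' = {p95, p96, p98}

For each x ∈ X, list the open sets U ∈ τ with x ∈ U, then check whether U ∩ (A ∖ {x}) ≠ ∅ for every such U.
  x = p95: opens ∋ x are {p95, p97}, {p95, p96, p97}, {p95, p97, p98}, {p95, p96, p97, p98}; each meets A ∖ {p95}, so x IS a limit point.
  x = p96: opens ∋ x are {p96, p97}, {p95, p96, p97}, {p96, p97, p98}, {p95, p96, p97, p98}; each meets A ∖ {p96}, so x IS a limit point.
  x = p97: open {p97} ∋ x has {p97} ∩ (A ∖ {p97}) = ∅, so x is NOT a limit point.
  x = p98: opens ∋ x are {p97, p98}, {p95, p97, p98}, {p96, p97, p98}, {p95, p96, p97, p98}; each meets A ∖ {p98}, so x IS a limit point.
Collecting: A' = {p95, p96, p98}.


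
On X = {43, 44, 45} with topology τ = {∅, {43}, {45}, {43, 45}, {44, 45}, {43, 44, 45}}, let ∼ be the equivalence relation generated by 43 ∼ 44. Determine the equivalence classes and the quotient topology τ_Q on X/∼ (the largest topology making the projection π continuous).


X/∼ = {[43=44], [45]}; |τ_Q| = 3.

Equivalence classes: [43=44], [45].
Quotient map π: X → X/∼ sends 43 ↦ [43=44], 44 ↦ [43=44], 45 ↦ [45].
For each subset V ⊆ X/∼, compute π^{-1}(V) ⊆ X and check whether π^{-1}(V) ∈ τ. V is open in τ_Q iff π^{-1}(V) ∈ τ.
  V = {}: π^{-1}(V) = ∅ ∈ τ ✓.
  V = {[43=44]}: π^{-1}(V) = {43, 44} ∉ τ ✗.
  V = {[45]}: π^{-1}(V) = {45} ∈ τ ✓.
  V = {[43=44], [45]}: π^{-1}(V) = {43, 44, 45} ∈ τ ✓.
Open sets in the quotient: τ_Q = {{}, {[45]}, {[43=44], [45]}} (3 elements).


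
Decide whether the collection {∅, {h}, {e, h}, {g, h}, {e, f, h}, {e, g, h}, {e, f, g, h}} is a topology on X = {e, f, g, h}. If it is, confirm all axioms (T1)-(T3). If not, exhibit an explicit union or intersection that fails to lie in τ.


τ IS a topology on X.

Axiom (T1): ∅ ∈ τ? Yes; X ∈ τ? Yes.
Axiom (T2/T3): check pairwise unions and intersections of members of τ.
All pairwise intersections and unions checked — each lies in τ. Therefore τ satisfies (T1), (T2), (T3): it IS a topology on X.


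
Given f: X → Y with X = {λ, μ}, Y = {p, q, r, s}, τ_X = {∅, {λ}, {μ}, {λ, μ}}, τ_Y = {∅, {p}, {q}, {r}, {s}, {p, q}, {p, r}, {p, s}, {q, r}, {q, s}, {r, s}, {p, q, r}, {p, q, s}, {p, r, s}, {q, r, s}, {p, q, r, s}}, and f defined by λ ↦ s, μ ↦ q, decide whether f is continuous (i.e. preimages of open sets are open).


f IS continuous.

Compute f^{-1}(U) for each U ∈ τ_Y:
  U = ∅: f^{-1}(U) = ∅ ∈ τ_X ✓.
  U = {p}: f^{-1}(U) = ∅ ∈ τ_X ✓.
  U = {q}: f^{-1}(U) = {μ} ∈ τ_X ✓.
  U = {r}: f^{-1}(U) = ∅ ∈ τ_X ✓.
  U = {s}: f^{-1}(U) = {λ} ∈ τ_X ✓.
  U = {p, q}: f^{-1}(U) = {μ} ∈ τ_X ✓.
  U = {p, r}: f^{-1}(U) = ∅ ∈ τ_X ✓.
  U = {p, s}: f^{-1}(U) = {λ} ∈ τ_X ✓.
  U = {q, r}: f^{-1}(U) = {μ} ∈ τ_X ✓.
  U = {q, s}: f^{-1}(U) = {λ, μ} ∈ τ_X ✓.
  U = {r, s}: f^{-1}(U) = {λ} ∈ τ_X ✓.
  U = {p, q, r}: f^{-1}(U) = {μ} ∈ τ_X ✓.
  U = {p, q, s}: f^{-1}(U) = {λ, μ} ∈ τ_X ✓.
  U = {p, r, s}: f^{-1}(U) = {λ} ∈ τ_X ✓.
  U = {q, r, s}: f^{-1}(U) = {λ, μ} ∈ τ_X ✓.
  U = {p, q, r, s}: f^{-1}(U) = {λ, μ} ∈ τ_X ✓.
Every preimage lies in τ_X, so f IS continuous.


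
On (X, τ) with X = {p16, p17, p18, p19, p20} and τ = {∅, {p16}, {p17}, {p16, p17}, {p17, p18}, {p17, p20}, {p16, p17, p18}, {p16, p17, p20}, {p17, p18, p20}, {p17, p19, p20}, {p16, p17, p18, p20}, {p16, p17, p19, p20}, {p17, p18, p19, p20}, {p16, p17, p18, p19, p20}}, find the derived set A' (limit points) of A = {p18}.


A' = ∅

For each x ∈ X, list the open sets U ∈ τ with x ∈ U, then check whether U ∩ (A ∖ {x}) ≠ ∅ for every such U.
  x = p16: open {p16} ∋ x has {p16} ∩ (A ∖ {p16}) = ∅, so x is NOT a limit point.
  x = p17: open {p17} ∋ x has {p17} ∩ (A ∖ {p17}) = ∅, so x is NOT a limit point.
  x = p18: open {p17, p18} ∋ x has {p17, p18} ∩ (A ∖ {p18}) = ∅, so x is NOT a limit point.
  x = p19: open {p17, p19, p20} ∋ x has {p17, p19, p20} ∩ (A ∖ {p19}) = ∅, so x is NOT a limit point.
  x = p20: open {p17, p20} ∋ x has {p17, p20} ∩ (A ∖ {p20}) = ∅, so x is NOT a limit point.
Collecting: A' = ∅.


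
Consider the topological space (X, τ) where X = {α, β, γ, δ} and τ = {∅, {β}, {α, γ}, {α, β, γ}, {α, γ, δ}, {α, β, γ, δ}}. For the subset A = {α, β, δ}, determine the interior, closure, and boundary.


int(A) = {β}, cl(A) = {α, β, γ, δ}, ∂A = {α, γ, δ}.

Closed sets in (X, τ) are complements of opens:
  closed(X, τ) = {∅, {β}, {δ}, {β, δ}, {α, γ, δ}, {α, β, γ, δ}}.
int(A) = ⋃ {U ∈ τ : U ⊆ A}. Opens contained in A: ∅, {β}.
Taking the union of these: int(A) = {β}.
cl(A) = ⋂ {C closed : A ⊆ C}. Closed sets containing A: {α, β, γ, δ}.
Intersecting these: cl(A) = {α, β, γ, δ}.
∂A = cl(A) ∖ int(A) = {α, β, γ, δ} ∖ {β} = {α, γ, δ}.


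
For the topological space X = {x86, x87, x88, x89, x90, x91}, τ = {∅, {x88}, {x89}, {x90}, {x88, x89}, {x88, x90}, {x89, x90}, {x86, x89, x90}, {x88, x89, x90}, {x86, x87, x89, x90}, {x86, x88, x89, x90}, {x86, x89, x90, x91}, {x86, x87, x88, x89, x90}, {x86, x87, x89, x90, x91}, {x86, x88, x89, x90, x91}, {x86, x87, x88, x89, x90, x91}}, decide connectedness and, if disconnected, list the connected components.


(X, τ) is disconnected; components = [{x88}, {x86, x87, x89, x90, x91}].

Find clopen sets (U ∈ τ with X ∖ U ∈ τ):
  U = ∅, X ∖ U = {x86, x87, x88, x89, x90, x91} — both open, so U is clopen.
  U = {x88}, X ∖ U = {x86, x87, x89, x90, x91} — both open, so U is clopen.
  U = {x86, x87, x89, x90, x91}, X ∖ U = {x88} — both open, so U is clopen.
  U = {x86, x87, x88, x89, x90, x91}, X ∖ U = ∅ — both open, so U is clopen.
Nontrivial clopen(s) exist: e.g. {x88}. So (X, τ) is disconnected.
Compute connected components by grouping points that agree on all clopens:
  component: {x88}
  component: {x86, x87, x89, x90, x91}


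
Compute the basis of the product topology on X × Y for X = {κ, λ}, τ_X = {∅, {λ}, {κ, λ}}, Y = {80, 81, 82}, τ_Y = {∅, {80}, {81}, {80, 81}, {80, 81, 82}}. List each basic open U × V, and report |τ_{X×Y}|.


Basis B = {∅ × ∅, {λ} × {80}, {λ} × {81}, {κ, λ} × {80}, {κ, λ} × {81}, {λ} × {80, 81}, {λ} × {80, 81, 82}, {κ, λ} × {80, 81}, {κ, λ} × {80, 81, 82}}; |τ_{X×Y}| = 14.

Enumerate products U × V with U ∈ τ_X, V ∈ τ_Y (deduplicated):
  ∅ × ∅ = {} (∅)
  {λ} × {80} = {(λ,80)}
  {λ} × {81} = {(λ,81)}
  {κ, λ} × {80} = {(κ,80), (λ,80)}
  {κ, λ} × {81} = {(κ,81), (λ,81)}
  {λ} × {80, 81} = {(λ,80), (λ,81)}
  {λ} × {80, 81, 82} = {(λ,80), (λ,81), (λ,82)}
  {κ, λ} × {80, 81} = {(κ,80), (κ,81), (λ,80), (λ,81)}
  {κ, λ} × {80, 81, 82} = {(κ,80), (κ,81), (κ,82), (λ,80), (λ,81), (λ,82)}
These 9 distinct sets form the basis B.
Close under arbitrary unions to get τ_{X×Y}; counting gives |τ_{X×Y}| = 14.


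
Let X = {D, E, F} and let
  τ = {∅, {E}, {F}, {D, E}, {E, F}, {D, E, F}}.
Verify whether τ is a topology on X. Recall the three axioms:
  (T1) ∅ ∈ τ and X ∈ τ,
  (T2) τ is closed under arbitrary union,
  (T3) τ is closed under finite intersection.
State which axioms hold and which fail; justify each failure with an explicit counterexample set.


τ IS a topology on X.

Axiom (T1): ∅ ∈ τ? Yes; X ∈ τ? Yes.
Axiom (T2/T3): check pairwise unions and intersections of members of τ.
All pairwise intersections and unions checked — each lies in τ. Therefore τ satisfies (T1), (T2), (T3): it IS a topology on X.


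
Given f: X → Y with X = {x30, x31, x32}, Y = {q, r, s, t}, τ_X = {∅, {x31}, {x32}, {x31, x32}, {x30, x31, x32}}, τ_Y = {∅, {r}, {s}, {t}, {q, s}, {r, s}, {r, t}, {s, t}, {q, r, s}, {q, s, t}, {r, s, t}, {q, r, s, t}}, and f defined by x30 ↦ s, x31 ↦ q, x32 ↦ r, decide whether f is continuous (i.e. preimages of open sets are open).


f is NOT continuous.

Compute f^{-1}(U) for each U ∈ τ_Y:
  U = ∅: f^{-1}(U) = ∅ ∈ τ_X ✓.
  U = {r}: f^{-1}(U) = {x32} ∈ τ_X ✓.
  U = {s}: f^{-1}(U) = {x30} ∉ τ_X ✗.
  U = {t}: f^{-1}(U) = ∅ ∈ τ_X ✓.
  U = {q, s}: f^{-1}(U) = {x30, x31} ∉ τ_X ✗.
  U = {r, s}: f^{-1}(U) = {x30, x32} ∉ τ_X ✗.
  U = {r, t}: f^{-1}(U) = {x32} ∈ τ_X ✓.
  U = {s, t}: f^{-1}(U) = {x30} ∉ τ_X ✗.
  U = {q, r, s}: f^{-1}(U) = {x30, x31, x32} ∈ τ_X ✓.
  U = {q, s, t}: f^{-1}(U) = {x30, x31} ∉ τ_X ✗.
  U = {r, s, t}: f^{-1}(U) = {x30, x32} ∉ τ_X ✗.
  U = {q, r, s, t}: f^{-1}(U) = {x30, x31, x32} ∈ τ_X ✓.
Found U = {s} with f^{-1}(U) = {x30} not in τ_X. Therefore f is NOT continuous.


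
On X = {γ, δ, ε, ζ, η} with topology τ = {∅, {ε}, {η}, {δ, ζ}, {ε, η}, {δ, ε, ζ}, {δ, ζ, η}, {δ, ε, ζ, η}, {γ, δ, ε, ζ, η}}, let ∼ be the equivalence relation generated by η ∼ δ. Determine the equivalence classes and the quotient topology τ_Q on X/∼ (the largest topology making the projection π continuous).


X/∼ = {[γ], [δ=η], [ε], [ζ]}; |τ_Q| = 5.

Equivalence classes: [γ], [δ=η], [ε], [ζ].
Quotient map π: X → X/∼ sends γ ↦ [γ], δ ↦ [δ=η], ε ↦ [ε], ζ ↦ [ζ], η ↦ [δ=η].
For each subset V ⊆ X/∼, compute π^{-1}(V) ⊆ X and check whether π^{-1}(V) ∈ τ. V is open in τ_Q iff π^{-1}(V) ∈ τ.
  V = {}: π^{-1}(V) = ∅ ∈ τ ✓.
  V = {[γ]}: π^{-1}(V) = {γ} ∉ τ ✗.
  V = {[δ=η]}: π^{-1}(V) = {δ, η} ∉ τ ✗.
  V = {[γ], [δ=η]}: π^{-1}(V) = {γ, δ, η} ∉ τ ✗.
  V = {[ε]}: π^{-1}(V) = {ε} ∈ τ ✓.
  V = {[γ], [ε]}: π^{-1}(V) = {γ, ε} ∉ τ ✗.
  V = {[δ=η], [ε]}: π^{-1}(V) = {δ, ε, η} ∉ τ ✗.
  V = {[γ], [δ=η], [ε]}: π^{-1}(V) = {γ, δ, ε, η} ∉ τ ✗.
  V = {[ζ]}: π^{-1}(V) = {ζ} ∉ τ ✗.
  V = {[γ], [ζ]}: π^{-1}(V) = {γ, ζ} ∉ τ ✗.
  V = {[δ=η], [ζ]}: π^{-1}(V) = {δ, ζ, η} ∈ τ ✓.
  V = {[γ], [δ=η], [ζ]}: π^{-1}(V) = {γ, δ, ζ, η} ∉ τ ✗.
  V = {[ε], [ζ]}: π^{-1}(V) = {ε, ζ} ∉ τ ✗.
  V = {[γ], [ε], [ζ]}: π^{-1}(V) = {γ, ε, ζ} ∉ τ ✗.
  V = {[δ=η], [ε], [ζ]}: π^{-1}(V) = {δ, ε, ζ, η} ∈ τ ✓.
  V = {[γ], [δ=η], [ε], [ζ]}: π^{-1}(V) = {γ, δ, ε, ζ, η} ∈ τ ✓.
Open sets in the quotient: τ_Q = {{}, {[ε]}, {[δ=η], [ζ]}, {[δ=η], [ε], [ζ]}, {[γ], [δ=η], [ε], [ζ]}} (5 elements).


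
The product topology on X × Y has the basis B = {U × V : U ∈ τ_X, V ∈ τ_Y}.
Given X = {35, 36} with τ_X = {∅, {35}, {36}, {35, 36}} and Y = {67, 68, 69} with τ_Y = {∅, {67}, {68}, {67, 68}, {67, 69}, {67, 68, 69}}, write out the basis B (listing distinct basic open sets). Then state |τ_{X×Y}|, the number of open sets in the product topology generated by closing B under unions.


Basis B = {∅ × ∅, {35} × {67}, {35} × {68}, {36} × {67}, {36} × {68}, {35} × {67, 68}, {35} × {67, 69}, {35, 36} × {67}, {35, 36} × {68}, {36} × {67, 68}, {36} × {67, 69}, {35} × {67, 68, 69}, {36} × {67, 68, 69}, {35, 36} × {67, 68}, {35, 36} × {67, 69}, {35, 36} × {67, 68, 69}}; |τ_{X×Y}| = 36.

Enumerate products U × V with U ∈ τ_X, V ∈ τ_Y (deduplicated):
  ∅ × ∅ = {} (∅)
  {35} × {67} = {(35,67)}
  {35} × {68} = {(35,68)}
  {36} × {67} = {(36,67)}
  {36} × {68} = {(36,68)}
  {35} × {67, 68} = {(35,67), (35,68)}
  {35} × {67, 69} = {(35,67), (35,69)}
  {35, 36} × {67} = {(35,67), (36,67)}
  {35, 36} × {68} = {(35,68), (36,68)}
  {36} × {67, 68} = {(36,67), (36,68)}
  {36} × {67, 69} = {(36,67), (36,69)}
  {35} × {67, 68, 69} = {(35,67), (35,68), (35,69)}
  {36} × {67, 68, 69} = {(36,67), (36,68), (36,69)}
  {35, 36} × {67, 68} = {(35,67), (35,68), (36,67), (36,68)}
  {35, 36} × {67, 69} = {(35,67), (35,69), (36,67), (36,69)}
  {35, 36} × {67, 68, 69} = {(35,67), (35,68), (35,69), (36,67), (36,68), (36,69)}
These 16 distinct sets form the basis B.
Close under arbitrary unions to get τ_{X×Y}; counting gives |τ_{X×Y}| = 36.


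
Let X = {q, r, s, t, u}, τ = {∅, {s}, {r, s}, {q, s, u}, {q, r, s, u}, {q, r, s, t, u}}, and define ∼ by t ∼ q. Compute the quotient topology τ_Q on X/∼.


X/∼ = {[q=t], [r], [s], [u]}; |τ_Q| = 4.

Equivalence classes: [q=t], [r], [s], [u].
Quotient map π: X → X/∼ sends q ↦ [q=t], r ↦ [r], s ↦ [s], t ↦ [q=t], u ↦ [u].
For each subset V ⊆ X/∼, compute π^{-1}(V) ⊆ X and check whether π^{-1}(V) ∈ τ. V is open in τ_Q iff π^{-1}(V) ∈ τ.
  V = {}: π^{-1}(V) = ∅ ∈ τ ✓.
  V = {[q=t]}: π^{-1}(V) = {q, t} ∉ τ ✗.
  V = {[r]}: π^{-1}(V) = {r} ∉ τ ✗.
  V = {[q=t], [r]}: π^{-1}(V) = {q, r, t} ∉ τ ✗.
  V = {[s]}: π^{-1}(V) = {s} ∈ τ ✓.
  V = {[q=t], [s]}: π^{-1}(V) = {q, s, t} ∉ τ ✗.
  V = {[r], [s]}: π^{-1}(V) = {r, s} ∈ τ ✓.
  V = {[q=t], [r], [s]}: π^{-1}(V) = {q, r, s, t} ∉ τ ✗.
  V = {[u]}: π^{-1}(V) = {u} ∉ τ ✗.
  V = {[q=t], [u]}: π^{-1}(V) = {q, t, u} ∉ τ ✗.
  V = {[r], [u]}: π^{-1}(V) = {r, u} ∉ τ ✗.
  V = {[q=t], [r], [u]}: π^{-1}(V) = {q, r, t, u} ∉ τ ✗.
  V = {[s], [u]}: π^{-1}(V) = {s, u} ∉ τ ✗.
  V = {[q=t], [s], [u]}: π^{-1}(V) = {q, s, t, u} ∉ τ ✗.
  V = {[r], [s], [u]}: π^{-1}(V) = {r, s, u} ∉ τ ✗.
  V = {[q=t], [r], [s], [u]}: π^{-1}(V) = {q, r, s, t, u} ∈ τ ✓.
Open sets in the quotient: τ_Q = {{}, {[s]}, {[r], [s]}, {[q=t], [r], [s], [u]}} (4 elements).


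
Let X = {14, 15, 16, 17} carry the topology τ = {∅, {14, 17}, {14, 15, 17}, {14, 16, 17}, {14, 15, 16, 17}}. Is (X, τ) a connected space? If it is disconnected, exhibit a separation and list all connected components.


(X, τ) is connected.

Find clopen sets (U ∈ τ with X ∖ U ∈ τ):
  U = ∅, X ∖ U = {14, 15, 16, 17} — both open, so U is clopen.
  U = {14, 15, 16, 17}, X ∖ U = ∅ — both open, so U is clopen.
Only trivial clopens (∅ and X) exist, so (X, τ) is connected.
Compute connected components by grouping points that agree on all clopens:
  component: {14, 15, 16, 17}


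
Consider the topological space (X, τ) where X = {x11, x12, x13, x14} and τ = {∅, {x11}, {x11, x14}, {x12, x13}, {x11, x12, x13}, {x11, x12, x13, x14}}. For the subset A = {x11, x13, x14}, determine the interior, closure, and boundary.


int(A) = {x11, x14}, cl(A) = {x11, x12, x13, x14}, ∂A = {x12, x13}.

Closed sets in (X, τ) are complements of opens:
  closed(X, τ) = {∅, {x14}, {x11, x14}, {x12, x13}, {x12, x13, x14}, {x11, x12, x13, x14}}.
int(A) = ⋃ {U ∈ τ : U ⊆ A}. Opens contained in A: ∅, {x11}, {x11, x14}.
Taking the union of these: int(A) = {x11, x14}.
cl(A) = ⋂ {C closed : A ⊆ C}. Closed sets containing A: {x11, x12, x13, x14}.
Intersecting these: cl(A) = {x11, x12, x13, x14}.
∂A = cl(A) ∖ int(A) = {x11, x12, x13, x14} ∖ {x11, x14} = {x12, x13}.


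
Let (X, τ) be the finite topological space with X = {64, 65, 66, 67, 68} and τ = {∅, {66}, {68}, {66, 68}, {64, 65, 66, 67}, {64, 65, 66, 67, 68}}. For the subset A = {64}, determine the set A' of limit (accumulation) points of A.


A' = {65, 67}

For each x ∈ X, list the open sets U ∈ τ with x ∈ U, then check whether U ∩ (A ∖ {x}) ≠ ∅ for every such U.
  x = 64: open {64, 65, 66, 67} ∋ x has {64, 65, 66, 67} ∩ (A ∖ {64}) = ∅, so x is NOT a limit point.
  x = 65: opens ∋ x are {64, 65, 66, 67}, {64, 65, 66, 67, 68}; each meets A ∖ {65}, so x IS a limit point.
  x = 66: open {66} ∋ x has {66} ∩ (A ∖ {66}) = ∅, so x is NOT a limit point.
  x = 67: opens ∋ x are {64, 65, 66, 67}, {64, 65, 66, 67, 68}; each meets A ∖ {67}, so x IS a limit point.
  x = 68: open {68} ∋ x has {68} ∩ (A ∖ {68}) = ∅, so x is NOT a limit point.
Collecting: A' = {65, 67}.


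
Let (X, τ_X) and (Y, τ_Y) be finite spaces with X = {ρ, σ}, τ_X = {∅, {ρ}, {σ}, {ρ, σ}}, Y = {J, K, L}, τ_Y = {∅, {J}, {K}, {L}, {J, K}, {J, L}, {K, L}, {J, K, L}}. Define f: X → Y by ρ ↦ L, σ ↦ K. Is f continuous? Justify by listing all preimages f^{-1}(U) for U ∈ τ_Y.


f IS continuous.

Compute f^{-1}(U) for each U ∈ τ_Y:
  U = ∅: f^{-1}(U) = ∅ ∈ τ_X ✓.
  U = {J}: f^{-1}(U) = ∅ ∈ τ_X ✓.
  U = {K}: f^{-1}(U) = {σ} ∈ τ_X ✓.
  U = {L}: f^{-1}(U) = {ρ} ∈ τ_X ✓.
  U = {J, K}: f^{-1}(U) = {σ} ∈ τ_X ✓.
  U = {J, L}: f^{-1}(U) = {ρ} ∈ τ_X ✓.
  U = {K, L}: f^{-1}(U) = {ρ, σ} ∈ τ_X ✓.
  U = {J, K, L}: f^{-1}(U) = {ρ, σ} ∈ τ_X ✓.
Every preimage lies in τ_X, so f IS continuous.


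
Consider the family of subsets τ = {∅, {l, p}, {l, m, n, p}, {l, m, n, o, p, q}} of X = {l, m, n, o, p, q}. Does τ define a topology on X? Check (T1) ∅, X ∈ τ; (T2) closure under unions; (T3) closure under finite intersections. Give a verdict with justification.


τ IS a topology on X.

Axiom (T1): ∅ ∈ τ? Yes; X ∈ τ? Yes.
Axiom (T2/T3): check pairwise unions and intersections of members of τ.
All pairwise intersections and unions checked — each lies in τ. Therefore τ satisfies (T1), (T2), (T3): it IS a topology on X.


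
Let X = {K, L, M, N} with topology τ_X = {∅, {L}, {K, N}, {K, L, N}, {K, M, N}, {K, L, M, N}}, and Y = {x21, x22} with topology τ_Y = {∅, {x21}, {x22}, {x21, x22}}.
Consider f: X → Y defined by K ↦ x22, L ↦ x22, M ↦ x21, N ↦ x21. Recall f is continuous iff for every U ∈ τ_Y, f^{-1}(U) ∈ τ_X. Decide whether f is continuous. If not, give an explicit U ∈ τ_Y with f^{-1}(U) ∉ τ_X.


f is NOT continuous.

Compute f^{-1}(U) for each U ∈ τ_Y:
  U = ∅: f^{-1}(U) = ∅ ∈ τ_X ✓.
  U = {x21}: f^{-1}(U) = {M, N} ∉ τ_X ✗.
  U = {x22}: f^{-1}(U) = {K, L} ∉ τ_X ✗.
  U = {x21, x22}: f^{-1}(U) = {K, L, M, N} ∈ τ_X ✓.
Found U = {x21} with f^{-1}(U) = {M, N} not in τ_X. Therefore f is NOT continuous.


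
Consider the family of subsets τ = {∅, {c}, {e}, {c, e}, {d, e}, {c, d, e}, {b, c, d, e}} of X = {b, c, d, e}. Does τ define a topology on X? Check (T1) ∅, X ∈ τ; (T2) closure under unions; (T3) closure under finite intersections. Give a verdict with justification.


τ IS a topology on X.

Axiom (T1): ∅ ∈ τ? Yes; X ∈ τ? Yes.
Axiom (T2/T3): check pairwise unions and intersections of members of τ.
All pairwise intersections and unions checked — each lies in τ. Therefore τ satisfies (T1), (T2), (T3): it IS a topology on X.


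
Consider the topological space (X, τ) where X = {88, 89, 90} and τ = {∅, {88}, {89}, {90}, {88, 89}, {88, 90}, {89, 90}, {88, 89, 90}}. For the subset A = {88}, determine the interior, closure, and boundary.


int(A) = {88}, cl(A) = {88}, ∂A = ∅.

Closed sets in (X, τ) are complements of opens:
  closed(X, τ) = {∅, {88}, {89}, {90}, {88, 89}, {88, 90}, {89, 90}, {88, 89, 90}}.
int(A) = ⋃ {U ∈ τ : U ⊆ A}. Opens contained in A: ∅, {88}.
Taking the union of these: int(A) = {88}.
cl(A) = ⋂ {C closed : A ⊆ C}. Closed sets containing A: {88}, {88, 89}, {88, 90}, {88, 89, 90}.
Intersecting these: cl(A) = {88}.
∂A = cl(A) ∖ int(A) = {88} ∖ {88} = ∅.
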